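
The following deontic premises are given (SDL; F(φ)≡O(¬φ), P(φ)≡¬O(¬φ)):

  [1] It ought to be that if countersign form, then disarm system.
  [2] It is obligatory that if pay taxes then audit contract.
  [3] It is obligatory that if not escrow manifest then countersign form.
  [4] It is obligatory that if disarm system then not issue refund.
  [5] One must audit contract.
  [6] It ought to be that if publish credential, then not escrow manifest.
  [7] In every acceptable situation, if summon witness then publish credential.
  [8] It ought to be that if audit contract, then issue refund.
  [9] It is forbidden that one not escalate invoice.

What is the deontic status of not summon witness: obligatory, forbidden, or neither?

From premise 5 we have O(audit_contract).
With premise 8, O(audit_contract → issue_refund), the K-axiom yields O(issue_refund).
Premise 4 is O(disarm_system → ¬issue_refund); contrapositively O(issue_refund → ¬disarm_system). Since O(issue_refund) holds, K gives O(¬disarm_system).
The contrapositive of premise 1 (O(countersign_form → disarm_system)) is O(¬disarm_system → ¬countersign_form), and O(¬disarm_system) is already established, so O(¬countersign_form).
The contrapositive of premise 3 (O(¬escrow_manifest → countersign_form)) is O(¬countersign_form → escrow_manifest), and O(¬countersign_form) is already established, so O(escrow_manifest).
Premise 6 is O(publish_credential → ¬escrow_manifest); contrapositively O(escrow_manifest → ¬publish_credential). Since O(escrow_manifest) holds, K gives O(¬publish_credential).
Premise 7 is O(summon_witness → publish_credential); contrapositively O(¬publish_credential → ¬summon_witness). Since O(¬publish_credential) holds, K gives O(¬summon_witness).
Premises 2, 9 do not contribute to this derivation.
Hence ¬summon_witness is obligatory.

Obligatory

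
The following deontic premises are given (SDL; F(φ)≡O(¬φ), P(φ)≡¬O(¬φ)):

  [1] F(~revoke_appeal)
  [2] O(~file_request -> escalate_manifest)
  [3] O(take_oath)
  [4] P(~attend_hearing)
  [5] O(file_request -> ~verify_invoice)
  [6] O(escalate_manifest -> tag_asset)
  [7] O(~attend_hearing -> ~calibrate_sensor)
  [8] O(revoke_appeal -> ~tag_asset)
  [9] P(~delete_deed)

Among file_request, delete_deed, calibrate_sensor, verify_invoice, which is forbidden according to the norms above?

Premise 1, F(~revoke_appeal), is equivalent to O(revoke_appeal).
With premise 8, O(revoke_appeal -> ~tag_asset), the K-axiom yields O(~tag_asset).
Premise 6, O(escalate_manifest -> tag_asset), contraposes to O(~tag_asset -> ~escalate_manifest); with O(~tag_asset) we get O(~escalate_manifest).
Premise 2 is O(~file_request -> escalate_manifest); contrapositively O(~escalate_manifest -> file_request). Since O(~escalate_manifest) holds, K gives O(file_request).
Premise 5 is O(file_request -> ~verify_invoice); since O(file_request), deontic closure gives O(~verify_invoice).
So O(~verify_invoice) holds, i.e. verify_invoice is forbidden. None of the other listed options is forbidden under the premises.

verify_invoice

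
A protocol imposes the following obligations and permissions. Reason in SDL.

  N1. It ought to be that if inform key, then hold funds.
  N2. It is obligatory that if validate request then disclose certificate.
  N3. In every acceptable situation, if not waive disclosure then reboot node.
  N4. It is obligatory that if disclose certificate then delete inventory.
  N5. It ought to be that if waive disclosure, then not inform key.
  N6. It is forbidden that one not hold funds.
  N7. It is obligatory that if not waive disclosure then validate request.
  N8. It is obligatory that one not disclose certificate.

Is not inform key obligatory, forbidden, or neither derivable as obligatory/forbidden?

Obligatory

Premise 8 states O(¬disclose_certificate) outright.
Premise 2 is O(validate_request → disclose_certificate); contrapositively O(¬disclose_certificate → ¬validate_request). Since O(¬disclose_certificate) holds, K gives O(¬validate_request).
Premise 7, O(¬waive_disclosure → validate_request), contraposes to O(¬validate_request → waive_disclosure); with O(¬validate_request) we get O(waive_disclosure).
Applying K to premise 5 (O(waive_disclosure → ¬inform_key)) and O(waive_disclosure) yields O(¬inform_key).
Premises 1, 3, 4, 6 do not contribute to this derivation.
Hence ¬inform_key is obligatory.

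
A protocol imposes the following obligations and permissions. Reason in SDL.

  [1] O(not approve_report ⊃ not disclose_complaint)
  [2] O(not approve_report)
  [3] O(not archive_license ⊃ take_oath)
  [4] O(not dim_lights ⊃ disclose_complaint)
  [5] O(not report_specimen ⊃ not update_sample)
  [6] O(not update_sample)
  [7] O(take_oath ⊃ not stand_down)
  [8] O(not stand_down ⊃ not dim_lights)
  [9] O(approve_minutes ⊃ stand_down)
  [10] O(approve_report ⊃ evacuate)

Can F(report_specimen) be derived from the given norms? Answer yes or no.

No

Premise 5 is O(not report_specimen ⊃ not update_sample); even if O(not update_sample) held, inferring O(not report_specimen) would be affirming the consequent — invalid.
No other premise forces O(not report_specimen). An ideal world satisfying every premise can still have report_specimen true, so F(report_specimen) is not derivable.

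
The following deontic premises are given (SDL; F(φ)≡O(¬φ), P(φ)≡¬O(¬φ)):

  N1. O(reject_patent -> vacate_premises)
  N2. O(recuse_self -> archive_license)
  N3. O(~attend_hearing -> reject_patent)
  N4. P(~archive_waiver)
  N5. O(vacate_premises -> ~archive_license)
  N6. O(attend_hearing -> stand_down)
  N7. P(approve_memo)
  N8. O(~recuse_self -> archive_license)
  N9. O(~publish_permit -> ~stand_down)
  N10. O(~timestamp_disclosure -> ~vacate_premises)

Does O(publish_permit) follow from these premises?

Premises 8 and 2 are O(~recuse_self -> archive_license) and O(recuse_self -> archive_license); every ideal world satisfies ~recuse_self or recuse_self, so in either case archive_license holds — hence O(archive_license).
The contrapositive of premise 5 (O(vacate_premises -> ~archive_license)) is O(archive_license -> ~vacate_premises), and O(archive_license) is already established, so O(~vacate_premises).
The contrapositive of premise 1 (O(reject_patent -> vacate_premises)) is O(~vacate_premises -> ~reject_patent), and O(~vacate_premises) is already established, so O(~reject_patent).
The contrapositive of premise 3 (O(~attend_hearing -> reject_patent)) is O(~reject_patent -> attend_hearing), and O(~reject_patent) is already established, so O(attend_hearing).
From O(attend_hearing) and premise 6, O(attend_hearing -> stand_down), we obtain O(stand_down).
Premise 9 is O(~publish_permit -> ~stand_down); contrapositively O(stand_down -> publish_permit). Since O(stand_down) holds, K gives O(publish_permit).
Premises 4, 7, 10 do not contribute to this derivation.
So O(publish_permit) follows.

Yes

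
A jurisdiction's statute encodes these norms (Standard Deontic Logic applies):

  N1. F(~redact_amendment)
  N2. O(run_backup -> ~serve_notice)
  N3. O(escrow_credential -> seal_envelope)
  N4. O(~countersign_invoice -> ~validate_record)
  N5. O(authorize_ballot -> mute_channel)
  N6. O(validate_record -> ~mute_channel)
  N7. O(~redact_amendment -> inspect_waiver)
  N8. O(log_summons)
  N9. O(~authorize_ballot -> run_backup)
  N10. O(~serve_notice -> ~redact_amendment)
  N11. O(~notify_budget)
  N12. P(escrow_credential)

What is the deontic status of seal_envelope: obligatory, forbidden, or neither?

Premise 3 is O(escrow_credential -> seal_envelope), but O(escrow_credential) is not derivable from the premises (the permission P(escrow_credential) asserts only ~O(~escrow_credential), not O(escrow_credential)), so it does not yield O(seal_envelope).
No premise or chain of K-axiom applications forces O(seal_envelope), and none forces O(~seal_envelope). So seal_envelope is neither obligatory nor forbidden under these norms.

Neither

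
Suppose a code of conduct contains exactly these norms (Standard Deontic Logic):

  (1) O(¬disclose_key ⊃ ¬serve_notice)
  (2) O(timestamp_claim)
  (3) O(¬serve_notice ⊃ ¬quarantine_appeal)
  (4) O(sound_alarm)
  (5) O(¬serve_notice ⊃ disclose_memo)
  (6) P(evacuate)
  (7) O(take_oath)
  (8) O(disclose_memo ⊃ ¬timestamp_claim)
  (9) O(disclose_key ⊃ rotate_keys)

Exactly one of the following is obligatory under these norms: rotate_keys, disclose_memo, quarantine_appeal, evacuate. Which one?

rotate_keys

Premise 2 gives O(timestamp_claim).
Premise 8 is O(disclose_memo ⊃ ¬timestamp_claim); contrapositively O(timestamp_claim ⊃ ¬disclose_memo). Since O(timestamp_claim) holds, K gives O(¬disclose_memo).
Premise 5 is O(¬serve_notice ⊃ disclose_memo); contrapositively O(¬disclose_memo ⊃ serve_notice). Since O(¬disclose_memo) holds, K gives O(serve_notice).
Premise 1, O(¬disclose_key ⊃ ¬serve_notice), contraposes to O(serve_notice ⊃ disclose_key); with O(serve_notice) we get O(disclose_key).
Applying K to premise 9 (O(disclose_key ⊃ rotate_keys)) and O(disclose_key) yields O(rotate_keys).
So O(rotate_keys) holds — rotate_keys is obligatory. None of the other listed options is made obligatory by any chain of premises.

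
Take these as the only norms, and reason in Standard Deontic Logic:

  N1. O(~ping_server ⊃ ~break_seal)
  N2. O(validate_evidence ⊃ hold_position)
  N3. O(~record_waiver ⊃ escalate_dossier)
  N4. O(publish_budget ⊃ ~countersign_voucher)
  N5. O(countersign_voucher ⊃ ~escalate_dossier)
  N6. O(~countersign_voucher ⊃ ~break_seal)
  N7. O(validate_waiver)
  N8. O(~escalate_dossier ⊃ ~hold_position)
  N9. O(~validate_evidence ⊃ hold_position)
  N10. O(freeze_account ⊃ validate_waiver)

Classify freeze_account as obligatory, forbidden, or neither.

Neither

Premise 10 is O(freeze_account ⊃ validate_waiver); even if O(validate_waiver) held, inferring O(freeze_account) would be affirming the consequent — invalid.
No premise or chain of K-axiom applications forces O(freeze_account), and none forces O(~freeze_account). So freeze_account is neither obligatory nor forbidden under these norms.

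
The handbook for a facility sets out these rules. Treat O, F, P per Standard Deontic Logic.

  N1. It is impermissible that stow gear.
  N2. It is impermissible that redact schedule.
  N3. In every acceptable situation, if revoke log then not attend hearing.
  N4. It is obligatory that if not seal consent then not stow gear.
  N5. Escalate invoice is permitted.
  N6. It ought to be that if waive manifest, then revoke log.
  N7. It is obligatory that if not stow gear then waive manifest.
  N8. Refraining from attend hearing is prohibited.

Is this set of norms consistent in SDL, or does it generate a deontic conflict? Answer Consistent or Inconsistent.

Premise 1, F(stow_gear), is equivalent to O(¬stow_gear).
With premise 7, O(¬stow_gear → waive_manifest), the K-axiom yields O(waive_manifest).
From O(waive_manifest) and premise 6, O(waive_manifest → revoke_log), we obtain O(revoke_log).
Premise 3 is O(revoke_log → ¬attend_hearing); since O(revoke_log), deontic closure gives O(¬attend_hearing).
Yet premise 8 is F(¬attend_hearing), i.e. O(attend_hearing).
We now have both O(¬attend_hearing) and O(attend_hearing) — attend_hearing is simultaneously obligatory and forbidden, violating the D-axiom.

Inconsistent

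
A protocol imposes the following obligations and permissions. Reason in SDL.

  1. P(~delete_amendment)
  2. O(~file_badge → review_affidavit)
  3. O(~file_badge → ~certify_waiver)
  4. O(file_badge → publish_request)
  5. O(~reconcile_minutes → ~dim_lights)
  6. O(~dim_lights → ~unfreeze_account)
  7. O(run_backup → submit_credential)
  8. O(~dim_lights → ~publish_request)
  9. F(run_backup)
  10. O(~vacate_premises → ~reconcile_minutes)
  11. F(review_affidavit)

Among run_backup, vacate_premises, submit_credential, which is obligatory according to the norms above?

F(review_affidavit) at premise 11 means O(~review_affidavit).
The contrapositive of premise 2 (O(~file_badge → review_affidavit)) is O(~review_affidavit → file_badge), and O(~review_affidavit) is already established, so O(file_badge).
From O(file_badge) and premise 4, O(file_badge → publish_request), we obtain O(publish_request).
The contrapositive of premise 8 (O(~dim_lights → ~publish_request)) is O(publish_request → dim_lights), and O(publish_request) is already established, so O(dim_lights).
Premise 5 is O(~reconcile_minutes → ~dim_lights); contrapositively O(dim_lights → reconcile_minutes). Since O(dim_lights) holds, K gives O(reconcile_minutes).
Premise 10 is O(~vacate_premises → ~reconcile_minutes); contrapositively O(reconcile_minutes → vacate_premises). Since O(reconcile_minutes) holds, K gives O(vacate_premises).
So O(vacate_premises) holds — vacate_premises is obligatory. None of the other listed options is made obligatory by any chain of premises.

vacate_premises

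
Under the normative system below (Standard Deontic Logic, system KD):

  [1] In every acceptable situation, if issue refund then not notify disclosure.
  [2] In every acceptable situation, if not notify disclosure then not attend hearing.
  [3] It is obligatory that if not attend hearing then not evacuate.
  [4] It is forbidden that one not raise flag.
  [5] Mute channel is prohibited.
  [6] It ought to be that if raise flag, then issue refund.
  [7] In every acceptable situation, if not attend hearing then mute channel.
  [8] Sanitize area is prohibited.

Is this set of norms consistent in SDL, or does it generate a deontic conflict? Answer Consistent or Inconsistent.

Inconsistent

Premise 5, F(mute_channel), is equivalent to O(¬mute_channel).
Premise 7, O(¬attend_hearing → mute_channel), contraposes to O(¬mute_channel → attend_hearing); with O(¬mute_channel) we get O(attend_hearing).
Premise 2 is O(¬notify_disclosure → ¬attend_hearing); contrapositively O(attend_hearing → notify_disclosure). Since O(attend_hearing) holds, K gives O(notify_disclosure).
Premise 1, O(issue_refund → ¬notify_disclosure), contraposes to O(notify_disclosure → ¬issue_refund); with O(notify_disclosure) we get O(¬issue_refund).
Premise 6, O(raise_flag → issue_refund), contraposes to O(¬issue_refund → ¬raise_flag); with O(¬issue_refund) we get O(¬raise_flag).
Yet premise 4 is F(¬raise_flag), i.e. O(raise_flag).
We now have both O(¬raise_flag) and O(raise_flag) — raise_flag is simultaneously obligatory and forbidden, violating the D-axiom.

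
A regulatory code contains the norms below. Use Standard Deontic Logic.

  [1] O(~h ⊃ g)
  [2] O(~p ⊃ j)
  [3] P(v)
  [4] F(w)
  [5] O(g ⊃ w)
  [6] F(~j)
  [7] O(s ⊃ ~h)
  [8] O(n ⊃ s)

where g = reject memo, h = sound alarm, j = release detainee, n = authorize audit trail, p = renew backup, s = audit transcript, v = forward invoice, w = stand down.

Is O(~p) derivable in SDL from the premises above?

No

Premise 2 is O(~p ⊃ j); even if O(j) held, inferring O(~p) would be affirming the consequent — invalid.
No other premise forces O(~p). An ideal world satisfying every premise can still have ~p false, so O(~p) is not derivable.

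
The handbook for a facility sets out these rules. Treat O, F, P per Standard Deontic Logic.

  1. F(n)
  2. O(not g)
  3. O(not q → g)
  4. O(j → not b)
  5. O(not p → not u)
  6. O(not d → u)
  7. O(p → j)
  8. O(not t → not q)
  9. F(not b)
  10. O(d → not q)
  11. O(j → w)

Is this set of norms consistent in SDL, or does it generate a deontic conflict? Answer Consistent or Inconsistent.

Inconsistent

Premise 9 is F(not b), i.e. O(b).
Premise 4 is O(j → not b); contrapositively O(b → not j). Since O(b) holds, K gives O(not j).
Premise 7, O(p → j), contraposes to O(not j → not p); with O(not j) we get O(not p).
From O(not p) and premise 5, O(not p → not u), we obtain O(not u).
Premise 6, O(not d → u), contraposes to O(not u → d); with O(not u) we get O(d).
Premise 10 is O(d → not q); since O(d), deontic closure gives O(not q).
Premise 3 is O(not q → g); since O(not q), deontic closure gives O(g).
But premise 2 directly asserts O(not g).
We now have both O(g) and O(not g) — g is simultaneously obligatory and forbidden, violating the D-axiom.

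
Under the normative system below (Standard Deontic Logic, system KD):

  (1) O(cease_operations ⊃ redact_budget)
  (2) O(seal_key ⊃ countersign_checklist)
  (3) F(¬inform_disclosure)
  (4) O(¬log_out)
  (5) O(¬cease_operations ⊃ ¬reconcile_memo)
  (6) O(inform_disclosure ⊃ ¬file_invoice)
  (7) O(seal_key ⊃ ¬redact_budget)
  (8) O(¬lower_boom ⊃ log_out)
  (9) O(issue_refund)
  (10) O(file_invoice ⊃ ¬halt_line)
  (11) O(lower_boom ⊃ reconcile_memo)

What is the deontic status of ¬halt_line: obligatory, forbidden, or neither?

Premise 10 is O(file_invoice ⊃ ¬halt_line), but O(file_invoice) is not derivable from the premises, so it does not yield O(¬halt_line).
No premise or chain of K-axiom applications forces O(¬halt_line), and none forces O(halt_line). So ¬halt_line is neither obligatory nor forbidden under these norms.

Neither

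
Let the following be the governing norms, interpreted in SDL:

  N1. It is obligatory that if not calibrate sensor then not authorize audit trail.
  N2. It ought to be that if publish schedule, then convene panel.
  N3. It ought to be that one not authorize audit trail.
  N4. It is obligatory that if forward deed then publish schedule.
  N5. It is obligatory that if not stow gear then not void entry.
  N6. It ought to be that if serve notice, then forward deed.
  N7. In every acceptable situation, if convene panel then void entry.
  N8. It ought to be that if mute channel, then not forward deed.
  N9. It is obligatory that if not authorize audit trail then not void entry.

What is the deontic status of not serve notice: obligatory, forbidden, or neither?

Obligatory

From premise 3 we have O(¬authorize_audit_trail).
From O(¬authorize_audit_trail) and premise 9, O(¬authorize_audit_trail → ¬void_entry), we obtain O(¬void_entry).
Premise 7 is O(convene_panel → void_entry); contrapositively O(¬void_entry → ¬convene_panel). Since O(¬void_entry) holds, K gives O(¬convene_panel).
Premise 2, O(publish_schedule → convene_panel), contraposes to O(¬convene_panel → ¬publish_schedule); with O(¬convene_panel) we get O(¬publish_schedule).
Premise 4, O(forward_deed → publish_schedule), contraposes to O(¬publish_schedule → ¬forward_deed); with O(¬publish_schedule) we get O(¬forward_deed).
Premise 6, O(serve_notice → forward_deed), contraposes to O(¬forward_deed → ¬serve_notice); with O(¬forward_deed) we get O(¬serve_notice).
Premises 1, 5, 8 do not contribute to this derivation.
Hence ¬serve_notice is obligatory.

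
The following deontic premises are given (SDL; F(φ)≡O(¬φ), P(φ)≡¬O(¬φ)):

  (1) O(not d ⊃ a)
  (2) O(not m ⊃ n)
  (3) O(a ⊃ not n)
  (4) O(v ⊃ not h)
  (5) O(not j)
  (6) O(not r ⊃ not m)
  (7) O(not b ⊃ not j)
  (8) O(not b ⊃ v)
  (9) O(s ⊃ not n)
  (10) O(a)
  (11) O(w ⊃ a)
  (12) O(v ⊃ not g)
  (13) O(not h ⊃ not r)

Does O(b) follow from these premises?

Yes

From premise 10 we have O(a).
Applying K to premise 3 (O(a ⊃ not n)) and O(a) yields O(not n).
Premise 2, O(not m ⊃ n), contraposes to O(not n ⊃ m); with O(not n) we get O(m).
The contrapositive of premise 6 (O(not r ⊃ not m)) is O(m ⊃ r), and O(m) is already established, so O(r).
Premise 13 is O(not h ⊃ not r); contrapositively O(r ⊃ h). Since O(r) holds, K gives O(h).
The contrapositive of premise 4 (O(v ⊃ not h)) is O(h ⊃ not v), and O(h) is already established, so O(not v).
Premise 8, O(not b ⊃ v), contraposes to O(not v ⊃ b); with O(not v) we get O(b).
Premises 1, 5, 7, 9, 11, 12 do not contribute to this derivation.
So O(b) follows.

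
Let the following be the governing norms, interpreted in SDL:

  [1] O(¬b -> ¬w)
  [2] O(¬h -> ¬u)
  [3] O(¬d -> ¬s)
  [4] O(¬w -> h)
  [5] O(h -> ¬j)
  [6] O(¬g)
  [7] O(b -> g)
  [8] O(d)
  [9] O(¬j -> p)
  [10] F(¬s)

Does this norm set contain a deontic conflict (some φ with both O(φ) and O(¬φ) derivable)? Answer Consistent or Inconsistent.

Consistent

Premise 3 is O(¬d -> ¬s), but O(¬d) is not derivable from the premises, so it does not yield O(¬s).
So O(¬s) is not derivable, and the apparent clash with O(s) does not arise.
A world satisfying every obligation exists (e.g. b=false, d=true, g=false, h=true, j=false, p=true, s=true, u=false, w=false); no atom is both obligatory and forbidden, so the set is consistent.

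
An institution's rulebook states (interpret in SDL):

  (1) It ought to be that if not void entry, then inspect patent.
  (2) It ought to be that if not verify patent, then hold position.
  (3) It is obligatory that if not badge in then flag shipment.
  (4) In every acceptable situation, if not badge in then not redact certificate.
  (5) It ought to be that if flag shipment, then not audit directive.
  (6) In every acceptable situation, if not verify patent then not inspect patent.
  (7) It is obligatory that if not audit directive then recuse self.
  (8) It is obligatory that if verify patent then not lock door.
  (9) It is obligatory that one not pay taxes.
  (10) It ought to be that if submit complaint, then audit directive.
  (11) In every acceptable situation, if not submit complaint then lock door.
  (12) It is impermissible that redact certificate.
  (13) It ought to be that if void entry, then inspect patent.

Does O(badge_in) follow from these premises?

By case analysis on ¬void_entry: premise 1 gives O(¬void_entry → inspect_patent) and premise 13 gives O(void_entry → inspect_patent), so O(inspect_patent) either way.
The contrapositive of premise 6 (O(¬verify_patent → ¬inspect_patent)) is O(inspect_patent → verify_patent), and O(inspect_patent) is already established, so O(verify_patent).
Premise 8 is O(verify_patent → ¬lock_door); since O(verify_patent), deontic closure gives O(¬lock_door).
Premise 11, O(¬submit_complaint → lock_door), contraposes to O(¬lock_door → submit_complaint); with O(¬lock_door) we get O(submit_complaint).
From O(submit_complaint) and premise 10, O(submit_complaint → audit_directive), we obtain O(audit_directive).
Premise 5, O(flag_shipment → ¬audit_directive), contraposes to O(audit_directive → ¬flag_shipment); with O(audit_directive) we get O(¬flag_shipment).
The contrapositive of premise 3 (O(¬badge_in → flag_shipment)) is O(¬flag_shipment → badge_in), and O(¬flag_shipment) is already established, so O(badge_in).
Premises 2, 4, 7, 9, 12 do not contribute to this derivation.
So O(badge_in) follows.

Yes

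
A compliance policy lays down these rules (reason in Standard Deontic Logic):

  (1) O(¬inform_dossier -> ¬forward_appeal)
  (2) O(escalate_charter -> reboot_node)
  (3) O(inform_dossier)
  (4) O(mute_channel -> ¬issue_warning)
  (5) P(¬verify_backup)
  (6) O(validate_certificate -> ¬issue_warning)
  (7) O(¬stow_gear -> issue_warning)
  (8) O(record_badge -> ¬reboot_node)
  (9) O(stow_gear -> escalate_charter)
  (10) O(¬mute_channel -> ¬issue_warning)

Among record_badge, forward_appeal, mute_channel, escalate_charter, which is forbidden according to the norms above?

record_badge

Premises 10 and 4 are O(¬mute_channel -> ¬issue_warning) and O(mute_channel -> ¬issue_warning); every ideal world satisfies ¬mute_channel or mute_channel, so in either case ¬issue_warning holds — hence O(¬issue_warning).
Premise 7 is O(¬stow_gear -> issue_warning); contrapositively O(¬issue_warning -> stow_gear). Since O(¬issue_warning) holds, K gives O(stow_gear).
Premise 9 is O(stow_gear -> escalate_charter); since O(stow_gear), deontic closure gives O(escalate_charter).
From O(escalate_charter) and premise 2, O(escalate_charter -> reboot_node), we obtain O(reboot_node).
The contrapositive of premise 8 (O(record_badge -> ¬reboot_node)) is O(reboot_node -> ¬record_badge), and O(reboot_node) is already established, so O(¬record_badge).
So O(¬record_badge) holds, i.e. record_badge is forbidden. None of the other listed options is forbidden under the premises.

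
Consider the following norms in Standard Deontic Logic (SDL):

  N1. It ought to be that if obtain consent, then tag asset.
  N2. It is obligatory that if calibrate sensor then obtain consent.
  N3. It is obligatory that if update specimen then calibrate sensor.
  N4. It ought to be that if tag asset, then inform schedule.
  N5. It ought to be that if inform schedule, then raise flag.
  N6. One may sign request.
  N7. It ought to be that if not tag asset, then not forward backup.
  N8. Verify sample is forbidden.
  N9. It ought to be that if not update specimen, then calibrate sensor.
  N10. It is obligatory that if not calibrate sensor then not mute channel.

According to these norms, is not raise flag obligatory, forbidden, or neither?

By case analysis on update_specimen: premise 3 gives O(update_specimen → calibrate_sensor) and premise 9 gives O(¬update_specimen → calibrate_sensor), so O(calibrate_sensor) either way.
Applying K to premise 2 (O(calibrate_sensor → obtain_consent)) and O(calibrate_sensor) yields O(obtain_consent).
From O(obtain_consent) and premise 1, O(obtain_consent → tag_asset), we obtain O(tag_asset).
Premise 4 is O(tag_asset → inform_schedule); since O(tag_asset), deontic closure gives O(inform_schedule).
With premise 5, O(inform_schedule → raise_flag), the K-axiom yields O(raise_flag).
Premises 6, 7, 8, 10 do not contribute to this derivation.
Thus O(raise_flag), which is F(¬raise_flag): ¬raise_flag is forbidden.

Forbidden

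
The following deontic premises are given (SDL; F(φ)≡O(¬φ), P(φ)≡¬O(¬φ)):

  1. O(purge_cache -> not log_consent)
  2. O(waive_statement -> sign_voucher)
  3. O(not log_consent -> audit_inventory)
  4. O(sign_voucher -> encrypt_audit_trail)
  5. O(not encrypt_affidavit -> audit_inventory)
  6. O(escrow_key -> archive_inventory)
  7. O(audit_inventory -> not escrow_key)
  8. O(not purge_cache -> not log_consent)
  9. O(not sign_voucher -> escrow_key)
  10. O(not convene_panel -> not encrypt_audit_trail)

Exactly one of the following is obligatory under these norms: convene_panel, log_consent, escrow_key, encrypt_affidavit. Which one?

By case analysis on purge_cache: premise 1 gives O(purge_cache -> not log_consent) and premise 8 gives O(not purge_cache -> not log_consent), so O(not log_consent) either way.
With premise 3, O(not log_consent -> audit_inventory), the K-axiom yields O(audit_inventory).
With premise 7, O(audit_inventory -> not escrow_key), the K-axiom yields O(not escrow_key).
Premise 9, O(not sign_voucher -> escrow_key), contraposes to O(not escrow_key -> sign_voucher); with O(not escrow_key) we get O(sign_voucher).
Applying K to premise 4 (O(sign_voucher -> encrypt_audit_trail)) and O(sign_voucher) yields O(encrypt_audit_trail).
The contrapositive of premise 10 (O(not convene_panel -> not encrypt_audit_trail)) is O(encrypt_audit_trail -> convene_panel), and O(encrypt_audit_trail) is already established, so O(convene_panel).
So O(convene_panel) holds — convene_panel is obligatory. None of the other listed options is made obligatory by any chain of premises.

convene_panel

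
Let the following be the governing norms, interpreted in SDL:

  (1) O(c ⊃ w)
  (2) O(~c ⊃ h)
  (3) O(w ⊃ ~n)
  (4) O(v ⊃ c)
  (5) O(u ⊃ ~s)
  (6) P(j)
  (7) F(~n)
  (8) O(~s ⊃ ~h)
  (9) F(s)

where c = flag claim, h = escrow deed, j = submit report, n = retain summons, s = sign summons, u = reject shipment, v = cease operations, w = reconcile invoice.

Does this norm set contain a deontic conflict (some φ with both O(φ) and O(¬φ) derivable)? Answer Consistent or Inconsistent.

Inconsistent

Premise 9 is F(s), i.e. O(~s).
With premise 8, O(~s ⊃ ~h), the K-axiom yields O(~h).
The contrapositive of premise 2 (O(~c ⊃ h)) is O(~h ⊃ c), and O(~h) is already established, so O(c).
Applying K to premise 1 (O(c ⊃ w)) and O(c) yields O(w).
With premise 3, O(w ⊃ ~n), the K-axiom yields O(~n).
But premise 7, F(~n), means O(n).
We now have both O(~n) and O(n) — n is simultaneously obligatory and forbidden, violating the D-axiom.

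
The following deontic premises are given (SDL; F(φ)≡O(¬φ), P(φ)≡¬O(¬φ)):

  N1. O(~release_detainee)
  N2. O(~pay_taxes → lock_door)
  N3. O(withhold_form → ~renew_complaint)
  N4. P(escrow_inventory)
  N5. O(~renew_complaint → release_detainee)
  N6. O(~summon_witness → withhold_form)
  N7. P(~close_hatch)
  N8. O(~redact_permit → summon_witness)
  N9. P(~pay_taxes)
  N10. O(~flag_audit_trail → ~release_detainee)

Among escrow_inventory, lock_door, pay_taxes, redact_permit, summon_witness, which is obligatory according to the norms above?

From premise 1 we have O(~release_detainee).
Premise 5 is O(~renew_complaint → release_detainee); contrapositively O(~release_detainee → renew_complaint). Since O(~release_detainee) holds, K gives O(renew_complaint).
The contrapositive of premise 3 (O(withhold_form → ~renew_complaint)) is O(renew_complaint → ~withhold_form), and O(renew_complaint) is already established, so O(~withhold_form).
Premise 6, O(~summon_witness → withhold_form), contraposes to O(~withhold_form → summon_witness); with O(~withhold_form) we get O(summon_witness).
So O(summon_witness) holds — summon_witness is obligatory. None of the other listed options is made obligatory by any chain of premises.

summon_witness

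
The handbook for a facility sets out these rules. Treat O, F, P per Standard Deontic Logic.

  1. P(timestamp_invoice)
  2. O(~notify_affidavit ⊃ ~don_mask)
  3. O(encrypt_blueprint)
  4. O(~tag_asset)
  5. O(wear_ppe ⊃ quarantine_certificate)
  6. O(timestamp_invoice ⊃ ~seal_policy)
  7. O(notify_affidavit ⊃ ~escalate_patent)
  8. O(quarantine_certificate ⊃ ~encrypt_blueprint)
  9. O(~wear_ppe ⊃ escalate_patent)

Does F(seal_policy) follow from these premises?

Premise 6 is O(timestamp_invoice ⊃ ~seal_policy), but O(timestamp_invoice) is not derivable from the premises (the permission P(timestamp_invoice) asserts only ~O(~timestamp_invoice), not O(timestamp_invoice)), so it does not yield O(~seal_policy).
No other premise forces O(~seal_policy). An ideal world satisfying every premise can still have seal_policy true, so F(seal_policy) is not derivable.

No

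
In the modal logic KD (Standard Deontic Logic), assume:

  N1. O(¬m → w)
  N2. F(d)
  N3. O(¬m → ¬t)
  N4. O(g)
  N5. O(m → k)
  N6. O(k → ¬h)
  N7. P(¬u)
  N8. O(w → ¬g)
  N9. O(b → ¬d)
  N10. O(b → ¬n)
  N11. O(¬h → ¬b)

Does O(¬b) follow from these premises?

Yes

Premise 4 states O(g) outright.
Premise 8 is O(w → ¬g); contrapositively O(g → ¬w). Since O(g) holds, K gives O(¬w).
Premise 1 is O(¬m → w); contrapositively O(¬w → m). Since O(¬w) holds, K gives O(m).
With premise 5, O(m → k), the K-axiom yields O(k).
Applying K to premise 6 (O(k → ¬h)) and O(k) yields O(¬h).
With premise 11, O(¬h → ¬b), the K-axiom yields O(¬b).
Premises 2, 3, 7, 9, 10 do not contribute to this derivation.
So O(¬b) follows.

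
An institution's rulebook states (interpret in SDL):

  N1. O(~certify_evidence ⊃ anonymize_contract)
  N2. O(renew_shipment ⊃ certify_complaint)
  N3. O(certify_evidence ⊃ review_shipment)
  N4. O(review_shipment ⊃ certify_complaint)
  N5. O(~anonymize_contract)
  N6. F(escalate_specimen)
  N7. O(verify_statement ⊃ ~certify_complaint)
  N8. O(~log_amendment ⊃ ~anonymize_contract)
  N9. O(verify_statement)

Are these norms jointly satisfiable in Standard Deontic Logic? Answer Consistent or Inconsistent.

Inconsistent

Premise 5 gives O(~anonymize_contract).
The contrapositive of premise 1 (O(~certify_evidence ⊃ anonymize_contract)) is O(~anonymize_contract ⊃ certify_evidence), and O(~anonymize_contract) is already established, so O(certify_evidence).
Applying K to premise 3 (O(certify_evidence ⊃ review_shipment)) and O(certify_evidence) yields O(review_shipment).
With premise 4, O(review_shipment ⊃ certify_complaint), the K-axiom yields O(certify_complaint).
Premise 7 is O(verify_statement ⊃ ~certify_complaint); contrapositively O(certify_complaint ⊃ ~verify_statement). Since O(certify_complaint) holds, K gives O(~verify_statement).
But premise 9 directly asserts O(verify_statement).
We now have both O(~verify_statement) and O(verify_statement) — verify_statement is simultaneously obligatory and forbidden, violating the D-axiom.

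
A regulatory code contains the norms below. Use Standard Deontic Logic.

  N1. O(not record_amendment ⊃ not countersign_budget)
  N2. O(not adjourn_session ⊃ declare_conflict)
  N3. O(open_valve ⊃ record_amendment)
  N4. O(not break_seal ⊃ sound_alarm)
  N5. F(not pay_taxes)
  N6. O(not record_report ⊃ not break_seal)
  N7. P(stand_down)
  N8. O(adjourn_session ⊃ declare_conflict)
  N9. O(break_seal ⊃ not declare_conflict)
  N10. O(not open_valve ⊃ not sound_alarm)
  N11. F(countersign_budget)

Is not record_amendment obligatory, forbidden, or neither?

Forbidden

Premises 2 and 8 are O(not adjourn_session ⊃ declare_conflict) and O(adjourn_session ⊃ declare_conflict); every ideal world satisfies not adjourn_session or adjourn_session, so in either case declare_conflict holds — hence O(declare_conflict).
The contrapositive of premise 9 (O(break_seal ⊃ not declare_conflict)) is O(declare_conflict ⊃ not break_seal), and O(declare_conflict) is already established, so O(not break_seal).
With premise 4, O(not break_seal ⊃ sound_alarm), the K-axiom yields O(sound_alarm).
The contrapositive of premise 10 (O(not open_valve ⊃ not sound_alarm)) is O(sound_alarm ⊃ open_valve), and O(sound_alarm) is already established, so O(open_valve).
With premise 3, O(open_valve ⊃ record_amendment), the K-axiom yields O(record_amendment).
Premises 1, 5, 6, 7, 11 do not contribute to this derivation.
Thus O(record_amendment), which is F(not record_amendment): not record_amendment is forbidden.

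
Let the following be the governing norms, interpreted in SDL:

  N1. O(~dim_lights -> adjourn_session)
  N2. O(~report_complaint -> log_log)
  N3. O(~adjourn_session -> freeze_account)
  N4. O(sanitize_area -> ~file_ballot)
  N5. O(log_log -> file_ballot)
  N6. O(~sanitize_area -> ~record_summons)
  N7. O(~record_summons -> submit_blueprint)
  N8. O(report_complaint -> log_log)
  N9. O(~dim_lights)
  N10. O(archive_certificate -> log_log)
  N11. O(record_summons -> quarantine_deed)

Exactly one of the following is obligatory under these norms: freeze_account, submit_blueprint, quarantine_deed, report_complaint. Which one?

Premises 8 and 2 cover both cases: O(report_complaint -> log_log) and O(~report_complaint -> log_log). Since report_complaint ∨ ~report_complaint is a tautology, O(log_log) follows.
Applying K to premise 5 (O(log_log -> file_ballot)) and O(log_log) yields O(file_ballot).
Premise 4, O(sanitize_area -> ~file_ballot), contraposes to O(file_ballot -> ~sanitize_area); with O(file_ballot) we get O(~sanitize_area).
With premise 6, O(~sanitize_area -> ~record_summons), the K-axiom yields O(~record_summons).
From O(~record_summons) and premise 7, O(~record_summons -> submit_blueprint), we obtain O(submit_blueprint).
So O(submit_blueprint) holds — submit_blueprint is obligatory. None of the other listed options is made obligatory by any chain of premises.

submit_blueprint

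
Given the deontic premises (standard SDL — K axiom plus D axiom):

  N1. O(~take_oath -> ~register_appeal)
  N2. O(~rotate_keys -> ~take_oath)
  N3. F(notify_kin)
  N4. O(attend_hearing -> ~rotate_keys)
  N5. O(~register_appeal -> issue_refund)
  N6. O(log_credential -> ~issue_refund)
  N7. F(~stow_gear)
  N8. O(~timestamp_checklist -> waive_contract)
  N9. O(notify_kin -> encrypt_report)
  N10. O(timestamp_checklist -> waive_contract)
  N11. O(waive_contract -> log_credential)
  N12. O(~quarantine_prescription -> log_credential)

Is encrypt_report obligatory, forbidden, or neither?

Neither

Premise 9 is O(notify_kin -> encrypt_report), but O(notify_kin) is not derivable from the premises, so it does not yield O(encrypt_report).
No premise or chain of K-axiom applications forces O(encrypt_report), and none forces O(~encrypt_report). So encrypt_report is neither obligatory nor forbidden under these norms.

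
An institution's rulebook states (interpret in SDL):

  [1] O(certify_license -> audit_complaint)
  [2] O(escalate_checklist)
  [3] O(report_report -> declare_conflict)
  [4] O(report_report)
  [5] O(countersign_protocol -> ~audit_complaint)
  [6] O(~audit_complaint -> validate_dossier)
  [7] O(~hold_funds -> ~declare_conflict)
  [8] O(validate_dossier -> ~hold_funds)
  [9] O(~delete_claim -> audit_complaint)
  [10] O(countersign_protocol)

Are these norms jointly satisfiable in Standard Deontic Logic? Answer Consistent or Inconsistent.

Inconsistent

Premise 4 gives O(report_report).
Premise 3 is O(report_report -> declare_conflict); since O(report_report), deontic closure gives O(declare_conflict).
The contrapositive of premise 7 (O(~hold_funds -> ~declare_conflict)) is O(declare_conflict -> hold_funds), and O(declare_conflict) is already established, so O(hold_funds).
Premise 8, O(validate_dossier -> ~hold_funds), contraposes to O(hold_funds -> ~validate_dossier); with O(hold_funds) we get O(~validate_dossier).
Premise 6 is O(~audit_complaint -> validate_dossier); contrapositively O(~validate_dossier -> audit_complaint). Since O(~validate_dossier) holds, K gives O(audit_complaint).
Premise 5, O(countersign_protocol -> ~audit_complaint), contraposes to O(audit_complaint -> ~countersign_protocol); with O(audit_complaint) we get O(~countersign_protocol).
Yet premise 10 states O(countersign_protocol).
We now have both O(~countersign_protocol) and O(countersign_protocol) — countersign_protocol is simultaneously obligatory and forbidden, violating the D-axiom.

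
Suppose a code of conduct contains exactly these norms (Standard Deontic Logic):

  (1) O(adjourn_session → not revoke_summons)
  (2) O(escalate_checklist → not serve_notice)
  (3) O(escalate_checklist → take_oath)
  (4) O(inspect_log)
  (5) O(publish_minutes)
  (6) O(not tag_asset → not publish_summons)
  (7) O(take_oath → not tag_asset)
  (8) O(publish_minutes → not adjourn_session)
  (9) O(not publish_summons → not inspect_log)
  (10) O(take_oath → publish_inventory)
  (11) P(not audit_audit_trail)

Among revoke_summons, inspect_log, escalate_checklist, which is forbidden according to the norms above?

From premise 4 we have O(inspect_log).
Premise 9 is O(not publish_summons → not inspect_log); contrapositively O(inspect_log → publish_summons). Since O(inspect_log) holds, K gives O(publish_summons).
The contrapositive of premise 6 (O(not tag_asset → not publish_summons)) is O(publish_summons → tag_asset), and O(publish_summons) is already established, so O(tag_asset).
Premise 7, O(take_oath → not tag_asset), contraposes to O(tag_asset → not take_oath); with O(tag_asset) we get O(not take_oath).
Premise 3, O(escalate_checklist → take_oath), contraposes to O(not take_oath → not escalate_checklist); with O(not take_oath) we get O(not escalate_checklist).
So O(not escalate_checklist) holds, i.e. escalate_checklist is forbidden. None of the other listed options is forbidden under the premises.

escalate_checklist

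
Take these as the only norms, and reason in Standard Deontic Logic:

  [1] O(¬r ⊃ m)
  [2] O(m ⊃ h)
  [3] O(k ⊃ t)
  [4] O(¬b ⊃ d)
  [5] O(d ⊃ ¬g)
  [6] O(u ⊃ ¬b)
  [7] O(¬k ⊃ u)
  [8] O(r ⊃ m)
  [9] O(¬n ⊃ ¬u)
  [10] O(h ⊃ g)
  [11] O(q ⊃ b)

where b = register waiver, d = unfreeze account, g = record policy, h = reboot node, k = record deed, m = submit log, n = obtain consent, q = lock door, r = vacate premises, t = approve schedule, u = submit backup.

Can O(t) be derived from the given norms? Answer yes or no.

Premises 8 and 1 cover both cases: O(r ⊃ m) and O(¬r ⊃ m). Since r ∨ ¬r is a tautology, O(m) follows.
Premise 2 is O(m ⊃ h); since O(m), deontic closure gives O(h).
Premise 10 is O(h ⊃ g); since O(h), deontic closure gives O(g).
Premise 5 is O(d ⊃ ¬g); contrapositively O(g ⊃ ¬d). Since O(g) holds, K gives O(¬d).
Premise 4, O(¬b ⊃ d), contraposes to O(¬d ⊃ b); with O(¬d) we get O(b).
Premise 6 is O(u ⊃ ¬b); contrapositively O(b ⊃ ¬u). Since O(b) holds, K gives O(¬u).
Premise 7 is O(¬k ⊃ u); contrapositively O(¬u ⊃ k). Since O(¬u) holds, K gives O(k).
Premise 3 is O(k ⊃ t); since O(k), deontic closure gives O(t).
Premises 9, 11 do not contribute to this derivation.
So O(t) follows.

Yes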